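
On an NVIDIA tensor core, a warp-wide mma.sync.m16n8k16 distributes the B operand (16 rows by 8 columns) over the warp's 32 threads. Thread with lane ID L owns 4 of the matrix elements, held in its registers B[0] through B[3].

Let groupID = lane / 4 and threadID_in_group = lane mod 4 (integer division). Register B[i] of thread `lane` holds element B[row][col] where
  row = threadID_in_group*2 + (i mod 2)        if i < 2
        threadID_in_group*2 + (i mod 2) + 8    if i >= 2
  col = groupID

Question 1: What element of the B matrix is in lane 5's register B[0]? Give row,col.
2,1

lane 5: gid=1 (5/4), tid=1 (5%4)
i=0: r=1*2+0+0=2, c=gid=1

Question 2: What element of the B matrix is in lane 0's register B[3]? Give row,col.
9,0

L=0->gid=0>>2=0, tid=0&3=0
[3]->row 0·2+1+8=9  col gid=0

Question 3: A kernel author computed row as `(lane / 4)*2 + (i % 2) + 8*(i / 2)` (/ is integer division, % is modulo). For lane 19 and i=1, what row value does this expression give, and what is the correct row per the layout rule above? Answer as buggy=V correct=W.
buggy=9 correct=7

`(lane / 4)*2 + (i % 2) + 8*(i / 2)`[19,1]=>9
L=19=>grp=19>>2=4, tig=19&3=3
[1]=>row 3·2+1+0=7  col grp=4
row: 9 vs 7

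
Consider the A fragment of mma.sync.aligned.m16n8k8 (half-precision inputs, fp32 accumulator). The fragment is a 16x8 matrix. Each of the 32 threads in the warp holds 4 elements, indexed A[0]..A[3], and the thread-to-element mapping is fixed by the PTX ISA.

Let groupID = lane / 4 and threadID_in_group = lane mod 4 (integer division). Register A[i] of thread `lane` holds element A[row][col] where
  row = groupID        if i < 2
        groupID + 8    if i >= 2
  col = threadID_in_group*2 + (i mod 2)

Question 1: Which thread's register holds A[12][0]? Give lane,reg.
r=12→G=4,rhi=1  c=0→T=0,p=0
L=4*4+0=16  i=1*2+0=2

16,2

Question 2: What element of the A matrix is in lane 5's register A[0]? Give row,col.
1,2

lane 5→5/4=1, 5 mod 4=1
i=0  r:1+0→1  c:2·1+0→2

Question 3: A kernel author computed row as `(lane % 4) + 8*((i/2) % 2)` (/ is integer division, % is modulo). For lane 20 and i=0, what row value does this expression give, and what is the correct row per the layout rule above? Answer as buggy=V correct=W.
`(lane % 4) + 8*((i/2) % 2)`[20,0]->0
20: gid=5,tid=0
[0] (5+0,0*2+0) = (5,0)
row: 0 vs 5

buggy=0 correct=5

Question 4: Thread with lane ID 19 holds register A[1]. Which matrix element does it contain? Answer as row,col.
4,7

L=19→G=19>>2=4, T=19&3=3
[1]→row 4+0=4  col 3·2+1=7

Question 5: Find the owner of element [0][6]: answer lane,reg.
3,0

r: 0->gid=0,r8=0  c: 6->tid=3,i&1=0
L=0*4+3=3  i=0*2+0=0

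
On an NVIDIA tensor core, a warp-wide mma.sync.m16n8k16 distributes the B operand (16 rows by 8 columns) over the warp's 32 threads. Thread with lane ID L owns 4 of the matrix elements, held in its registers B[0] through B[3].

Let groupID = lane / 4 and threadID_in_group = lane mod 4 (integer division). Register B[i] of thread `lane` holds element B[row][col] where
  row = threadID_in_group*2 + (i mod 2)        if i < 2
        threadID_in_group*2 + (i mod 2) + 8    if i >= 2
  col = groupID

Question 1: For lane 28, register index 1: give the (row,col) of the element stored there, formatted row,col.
1,7

28: grp=7,tig=0
[1] (0*2+1+0,7) = (1,7)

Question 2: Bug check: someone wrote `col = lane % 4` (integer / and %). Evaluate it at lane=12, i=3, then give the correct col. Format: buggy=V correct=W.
buggy=0 correct=3

`lane % 4`[12,3]→0
lane 12: G=3 (12/4), T=0 (12%4)
i=3: r=0*2+1+8=9, c=G=3
col: 0 vs 3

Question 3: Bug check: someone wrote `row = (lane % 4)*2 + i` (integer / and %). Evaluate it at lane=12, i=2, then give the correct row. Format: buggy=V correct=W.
buggy=2 correct=8

`(lane % 4)*2 + i`[12,2]=>2
lane 12: grp=3 (12/4), tig=0 (12%4)
i=2: r=0*2+0+8=8, c=grp=3
row: 2 vs 8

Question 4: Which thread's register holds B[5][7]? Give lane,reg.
c=7⇒gr=7  r=5⇒Rb=0,th=2,odd=1
L=7*4+2=30  i=0*2+1=1

30,1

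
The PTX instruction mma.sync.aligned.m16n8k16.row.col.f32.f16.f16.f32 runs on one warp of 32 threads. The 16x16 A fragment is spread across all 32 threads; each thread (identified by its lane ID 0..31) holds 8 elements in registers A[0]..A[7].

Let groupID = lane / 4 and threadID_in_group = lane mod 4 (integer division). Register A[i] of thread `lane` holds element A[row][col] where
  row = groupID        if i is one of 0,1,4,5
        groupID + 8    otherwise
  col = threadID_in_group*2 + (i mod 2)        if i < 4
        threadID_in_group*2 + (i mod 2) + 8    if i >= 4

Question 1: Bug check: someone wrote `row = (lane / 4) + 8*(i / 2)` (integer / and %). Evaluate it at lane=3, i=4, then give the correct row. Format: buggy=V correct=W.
`(lane / 4) + 8*(i / 2)`[3,4]->16
lane 3->3/4=0, 3 mod 4=3
i=4  r:0+0->0  c:2·3+0+8->14
row: 16 vs 0

buggy=16 correct=0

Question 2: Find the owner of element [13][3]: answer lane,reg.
r:13=>grp=5,rB=1  c:3=>cB=0,tig=1,lo=1
L=5*4+1=21  i=0*4+1*2+1=3

21,3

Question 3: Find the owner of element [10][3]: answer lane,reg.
9,3

r=10→G=2,rhi=1  c=3→chi=0,T=1,p=1
L=2*4+1=9  i=0*4+1*2+1=3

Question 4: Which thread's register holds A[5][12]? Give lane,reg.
r:5=>grp=5,rB=0  c:12=>cB=1,tig=2,lo=0
L=5*4+2=22  i=1*4+0*2+0=4

22,4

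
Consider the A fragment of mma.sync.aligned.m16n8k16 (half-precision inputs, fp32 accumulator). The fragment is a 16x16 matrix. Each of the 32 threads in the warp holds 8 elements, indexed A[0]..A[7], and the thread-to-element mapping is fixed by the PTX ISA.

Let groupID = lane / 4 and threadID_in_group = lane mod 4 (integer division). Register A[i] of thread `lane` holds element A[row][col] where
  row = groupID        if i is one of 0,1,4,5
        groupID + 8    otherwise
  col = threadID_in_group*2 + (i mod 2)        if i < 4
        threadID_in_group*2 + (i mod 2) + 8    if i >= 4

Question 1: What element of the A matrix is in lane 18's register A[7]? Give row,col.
12,13

18: gr=4,th=2
[7] (4+8,2*2+1+8) = (12,13)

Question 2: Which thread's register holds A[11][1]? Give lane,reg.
r=11->g=3,rb=1  c=1->cb=0,t=0,b0=1
L=3*4+0=12  i=0*4+1*2+1=3

12,3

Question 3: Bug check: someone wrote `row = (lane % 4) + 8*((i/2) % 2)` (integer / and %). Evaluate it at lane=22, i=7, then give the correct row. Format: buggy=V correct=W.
`(lane % 4) + 8*((i/2) % 2)`[22,7]⇒10
L=22⇒gr=22>>2=5, th=22&3=2
[7]⇒row 5+8=13  col 2·2+1+8=13
row: 10 vs 13

buggy=10 correct=13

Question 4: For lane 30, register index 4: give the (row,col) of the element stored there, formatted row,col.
30: gr=7,th=2
[4] (7+0,2*2+0+8) = (7,12)

7,12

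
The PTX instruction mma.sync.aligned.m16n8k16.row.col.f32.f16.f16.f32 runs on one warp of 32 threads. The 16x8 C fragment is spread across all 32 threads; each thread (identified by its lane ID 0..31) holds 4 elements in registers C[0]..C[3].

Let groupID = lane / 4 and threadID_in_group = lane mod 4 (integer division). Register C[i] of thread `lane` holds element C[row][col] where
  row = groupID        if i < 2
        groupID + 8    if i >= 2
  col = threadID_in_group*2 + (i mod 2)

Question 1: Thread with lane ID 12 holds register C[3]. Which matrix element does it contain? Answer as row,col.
lane 12→12/4=3, 12 mod 4=0
i=3  r:3+8→11  c:2·0+1→1

11,1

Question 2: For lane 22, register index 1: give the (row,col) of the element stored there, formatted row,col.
5,5

lane 22⇒22/4=5, 22 mod 4=2
i=1  r:5+0⇒5  c:2·2+1⇒5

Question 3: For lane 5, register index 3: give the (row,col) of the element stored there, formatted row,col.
L=5=>grp=5>>2=1, tig=5&3=1
[3]=>row 1+8=9  col 1·2+1=3

9,3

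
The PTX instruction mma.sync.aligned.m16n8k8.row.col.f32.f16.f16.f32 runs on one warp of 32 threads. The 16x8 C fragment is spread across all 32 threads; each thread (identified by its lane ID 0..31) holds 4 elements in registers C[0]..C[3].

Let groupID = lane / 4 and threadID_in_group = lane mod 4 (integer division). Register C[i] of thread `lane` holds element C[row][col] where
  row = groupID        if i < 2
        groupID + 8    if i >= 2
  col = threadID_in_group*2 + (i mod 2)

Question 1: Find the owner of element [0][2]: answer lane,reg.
1,0

r:0=>grp=0,rB=0  c:2=>tig=1,lo=0
L=0*4+1=1  i=0*2+0=0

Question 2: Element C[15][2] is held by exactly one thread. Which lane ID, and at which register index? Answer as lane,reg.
29,2

r=15->g=7,rb=1  c=2->t=1,b0=0
L=7*4+1=29  i=1*2+0=2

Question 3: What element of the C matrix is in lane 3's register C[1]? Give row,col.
lane 3->3/4=0, 3 mod 4=3
i=1  r:0+0->0  c:2·3+1->7

0,7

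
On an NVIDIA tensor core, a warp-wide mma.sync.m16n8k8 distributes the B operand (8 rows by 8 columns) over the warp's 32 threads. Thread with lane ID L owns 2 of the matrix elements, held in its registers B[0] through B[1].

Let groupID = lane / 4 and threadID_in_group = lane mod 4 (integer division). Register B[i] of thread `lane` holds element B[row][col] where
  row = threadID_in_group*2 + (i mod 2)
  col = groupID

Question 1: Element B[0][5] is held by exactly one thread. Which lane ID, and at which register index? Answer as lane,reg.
20,0

c:5=>grp=5  r:0=>tig=0,lo=0
L=5*4+0=20  i=0=0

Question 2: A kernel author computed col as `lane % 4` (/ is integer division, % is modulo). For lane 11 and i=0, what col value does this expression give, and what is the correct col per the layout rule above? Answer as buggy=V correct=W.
`lane % 4`[11,0]⇒3
lane 11: gr=2 (11/4), th=3 (11%4)
i=0: r=3*2+0=6, c=gr=2
col: 3 vs 2

buggy=3 correct=2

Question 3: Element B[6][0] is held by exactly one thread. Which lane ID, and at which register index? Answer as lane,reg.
3,0

c=0→G=0  r=6→T=3,p=0
L=0*4+3=3  i=0=0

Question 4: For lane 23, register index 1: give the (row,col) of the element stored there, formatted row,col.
lane 23: g=5 (23/4), t=3 (23%4)
i=1: r=3*2+1=7, c=g=5

7,5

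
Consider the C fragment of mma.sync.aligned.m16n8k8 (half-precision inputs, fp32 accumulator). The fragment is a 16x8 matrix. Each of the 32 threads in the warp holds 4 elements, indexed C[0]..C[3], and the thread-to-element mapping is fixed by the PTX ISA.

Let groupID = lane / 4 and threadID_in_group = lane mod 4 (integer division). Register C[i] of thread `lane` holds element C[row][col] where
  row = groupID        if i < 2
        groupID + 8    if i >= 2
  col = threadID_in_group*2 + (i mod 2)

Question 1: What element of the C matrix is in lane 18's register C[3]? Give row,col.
12,5

lane 18: G=4 (18/4), T=2 (18%4)
i=3: r=4+8=12, c=2*2+1=5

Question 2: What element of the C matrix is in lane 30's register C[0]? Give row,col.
7,4

lane 30: g=7 (30/4), t=2 (30%4)
i=0: r=7+0=7, c=2*2+0=4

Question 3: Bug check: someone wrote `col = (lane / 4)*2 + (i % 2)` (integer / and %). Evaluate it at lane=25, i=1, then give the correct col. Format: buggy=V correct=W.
`(lane / 4)*2 + (i % 2)`[25,1]→13
lane 25→25/4=6, 25 mod 4=1
i=1  r:6+0→6  c:2·1+1→3
col: 13 vs 3

buggy=13 correct=3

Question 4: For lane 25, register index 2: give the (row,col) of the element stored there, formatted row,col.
14,2

lane 25=>25/4=6, 25 mod 4=1
i=2  r:6+8=>14  c:2·1+0=>2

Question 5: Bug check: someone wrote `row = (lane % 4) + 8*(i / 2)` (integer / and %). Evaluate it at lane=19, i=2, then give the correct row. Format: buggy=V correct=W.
buggy=11 correct=12

`(lane % 4) + 8*(i / 2)`[19,2]->11
19: g=4,t=3
[2] (4+8,3*2+0) = (12,6)
row: 11 vs 12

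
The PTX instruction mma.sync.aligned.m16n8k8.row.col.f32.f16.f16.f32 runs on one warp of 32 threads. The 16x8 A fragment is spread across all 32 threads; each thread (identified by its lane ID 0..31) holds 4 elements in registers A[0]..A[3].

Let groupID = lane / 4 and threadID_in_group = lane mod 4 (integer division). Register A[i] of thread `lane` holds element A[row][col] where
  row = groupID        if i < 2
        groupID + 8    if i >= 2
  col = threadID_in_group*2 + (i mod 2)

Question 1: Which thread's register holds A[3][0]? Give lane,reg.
12,0

r=3⇒gr=3,Rb=0  c=0⇒th=0,odd=0
L=3*4+0=12  i=0*2+0=0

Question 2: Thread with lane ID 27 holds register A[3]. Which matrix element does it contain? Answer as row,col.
27: grp=6,tig=3
[3] (6+8,3*2+1) = (14,7)

14,7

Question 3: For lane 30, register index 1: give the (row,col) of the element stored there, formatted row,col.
7,5

lane 30: gid=7 (30/4), tid=2 (30%4)
i=1: r=7+0=7, c=2*2+1=5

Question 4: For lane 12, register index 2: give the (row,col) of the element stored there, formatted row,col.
lane 12: gr=3 (12/4), th=0 (12%4)
i=2: r=3+8=11, c=0*2+0=0

11,0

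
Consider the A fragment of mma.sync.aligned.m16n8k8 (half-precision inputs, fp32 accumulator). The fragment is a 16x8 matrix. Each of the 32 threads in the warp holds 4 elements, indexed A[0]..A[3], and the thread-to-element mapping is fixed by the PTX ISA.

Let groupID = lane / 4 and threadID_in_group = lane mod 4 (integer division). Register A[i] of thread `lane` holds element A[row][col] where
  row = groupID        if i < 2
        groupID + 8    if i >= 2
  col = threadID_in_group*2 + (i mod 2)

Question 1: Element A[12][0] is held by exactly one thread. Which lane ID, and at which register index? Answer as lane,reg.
r: 12->gid=4,r8=1  c: 0->tid=0,i&1=0
L=4*4+0=16  i=1*2+0=2

16,2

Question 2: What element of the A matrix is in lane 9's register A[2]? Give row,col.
lane 9→9/4=2, 9 mod 4=1
i=2  r:2+8→10  c:2·1+0→2

10,2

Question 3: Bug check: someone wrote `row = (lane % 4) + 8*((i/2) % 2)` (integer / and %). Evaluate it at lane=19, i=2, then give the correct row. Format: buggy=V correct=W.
buggy=11 correct=12

`(lane % 4) + 8*((i/2) % 2)`[19,2]->11
19: g=4,t=3
[2] (4+8,3*2+0) = (12,6)
row: 11 vs 12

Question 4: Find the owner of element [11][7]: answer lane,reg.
r:11=>grp=3,rB=1  c:7=>tig=3,lo=1
L=3*4+3=15  i=1*2+1=3

15,3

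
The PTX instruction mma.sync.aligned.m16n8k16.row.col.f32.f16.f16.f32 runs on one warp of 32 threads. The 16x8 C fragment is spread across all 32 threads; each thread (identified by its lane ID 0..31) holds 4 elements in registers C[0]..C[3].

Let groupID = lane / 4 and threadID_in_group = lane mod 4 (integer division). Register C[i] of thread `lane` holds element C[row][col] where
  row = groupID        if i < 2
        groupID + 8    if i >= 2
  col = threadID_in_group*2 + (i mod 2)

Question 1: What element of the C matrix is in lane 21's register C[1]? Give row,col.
L=21=>grp=21>>2=5, tig=21&3=1
[1]=>row 5+0=5  col 1·2+1=3

5,3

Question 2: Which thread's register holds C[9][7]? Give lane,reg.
7,3

r=9⇒gr=1,Rb=1  c=7⇒th=3,odd=1
L=1*4+3=7  i=1*2+1=3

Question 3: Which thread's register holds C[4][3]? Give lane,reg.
r: 4->gid=4,r8=0  c: 3->tid=1,i&1=1
L=4*4+1=17  i=0*2+1=1

17,1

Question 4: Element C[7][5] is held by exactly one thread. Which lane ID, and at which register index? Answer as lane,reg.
30,1

r: 7->gid=7,r8=0  c: 5->tid=2,i&1=1
L=7*4+2=30  i=0*2+1=1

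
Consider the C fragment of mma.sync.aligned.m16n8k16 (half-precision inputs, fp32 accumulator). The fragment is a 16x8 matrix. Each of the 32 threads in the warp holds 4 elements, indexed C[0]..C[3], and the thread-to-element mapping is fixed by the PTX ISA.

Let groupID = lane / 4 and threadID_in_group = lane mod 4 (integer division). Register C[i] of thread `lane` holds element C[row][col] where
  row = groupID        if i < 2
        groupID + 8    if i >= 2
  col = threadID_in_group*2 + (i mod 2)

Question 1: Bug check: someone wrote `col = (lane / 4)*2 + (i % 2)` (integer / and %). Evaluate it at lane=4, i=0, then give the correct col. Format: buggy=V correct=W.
`(lane / 4)*2 + (i % 2)`[4,0]->2
lane 4: gid=1 (4/4), tid=0 (4%4)
i=0: r=1+0=1, c=0*2+0=0
col: 2 vs 0

buggy=2 correct=0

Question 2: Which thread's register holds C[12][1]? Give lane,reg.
16,3

r:12=>grp=4,rB=1  c:1=>tig=0,lo=1
L=4*4+0=16  i=1*2+1=3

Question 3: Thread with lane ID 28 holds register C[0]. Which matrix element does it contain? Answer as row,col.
7,0

lane 28: grp=7 (28/4), tig=0 (28%4)
i=0: r=7+0=7, c=0*2+0=0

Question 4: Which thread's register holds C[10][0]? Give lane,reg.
8,2

r=10⇒gr=2,Rb=1  c=0⇒th=0,odd=0
L=2*4+0=8  i=1*2+0=2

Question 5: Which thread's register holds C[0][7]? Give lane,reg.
r=0→G=0,rhi=0  c=7→T=3,p=1
L=0*4+3=3  i=0*2+1=1

3,1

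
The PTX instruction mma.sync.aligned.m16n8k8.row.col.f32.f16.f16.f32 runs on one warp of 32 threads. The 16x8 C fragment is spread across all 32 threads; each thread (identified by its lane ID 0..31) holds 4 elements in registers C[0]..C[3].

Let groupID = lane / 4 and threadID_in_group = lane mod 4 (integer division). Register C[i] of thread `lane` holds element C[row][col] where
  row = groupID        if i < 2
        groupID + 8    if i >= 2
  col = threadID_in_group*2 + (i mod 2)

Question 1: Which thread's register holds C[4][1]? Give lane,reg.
r=4->g=4,rb=0  c=1->t=0,b0=1
L=4*4+0=16  i=0*2+1=1

16,1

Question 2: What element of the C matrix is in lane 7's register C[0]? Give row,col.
lane 7: g=1 (7/4), t=3 (7%4)
i=0: r=1+0=1, c=3*2+0=6

1,6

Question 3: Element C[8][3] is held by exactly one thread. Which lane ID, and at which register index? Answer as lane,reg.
r: 8->gid=0,r8=1  c: 3->tid=1,i&1=1
L=0*4+1=1  i=1*2+1=3

1,3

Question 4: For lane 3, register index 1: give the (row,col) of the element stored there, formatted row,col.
0,7

L=3->g=3>>2=0, t=3&3=3
[1]->row 0+0=0  col 3·2+1=7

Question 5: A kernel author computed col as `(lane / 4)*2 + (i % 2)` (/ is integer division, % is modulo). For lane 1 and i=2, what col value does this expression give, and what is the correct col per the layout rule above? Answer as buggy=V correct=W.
buggy=0 correct=2

`(lane / 4)*2 + (i % 2)`[1,2]->0
L=1->g=1>>2=0, t=1&3=1
[2]->row 0+8=8  col 1·2+0=2
col: 0 vs 2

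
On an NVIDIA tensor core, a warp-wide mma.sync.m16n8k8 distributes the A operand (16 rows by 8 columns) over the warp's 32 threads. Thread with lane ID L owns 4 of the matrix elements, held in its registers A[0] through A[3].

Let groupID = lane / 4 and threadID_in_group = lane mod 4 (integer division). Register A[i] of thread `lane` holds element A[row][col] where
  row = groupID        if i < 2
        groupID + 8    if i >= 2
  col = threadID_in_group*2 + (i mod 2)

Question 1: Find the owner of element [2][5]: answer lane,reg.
r: 2->gid=2,r8=0  c: 5->tid=2,i&1=1
L=2*4+2=10  i=0*2+1=1

10,1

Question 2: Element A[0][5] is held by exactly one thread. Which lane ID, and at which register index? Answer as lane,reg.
r:0=>grp=0,rB=0  c:5=>tig=2,lo=1
L=0*4+2=2  i=0*2+1=1

2,1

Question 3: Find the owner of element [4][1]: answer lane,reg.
r=4->g=4,rb=0  c=1->t=0,b0=1
L=4*4+0=16  i=0*2+1=1

16,1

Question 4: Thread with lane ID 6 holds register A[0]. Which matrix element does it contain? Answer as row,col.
1,4

lane 6: G=1 (6/4), T=2 (6%4)
i=0: r=1+0=1, c=2*2+0=4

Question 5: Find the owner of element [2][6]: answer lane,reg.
r=2->g=2,rb=0  c=6->t=3,b0=0
L=2*4+3=11  i=0*2+0=0

11,0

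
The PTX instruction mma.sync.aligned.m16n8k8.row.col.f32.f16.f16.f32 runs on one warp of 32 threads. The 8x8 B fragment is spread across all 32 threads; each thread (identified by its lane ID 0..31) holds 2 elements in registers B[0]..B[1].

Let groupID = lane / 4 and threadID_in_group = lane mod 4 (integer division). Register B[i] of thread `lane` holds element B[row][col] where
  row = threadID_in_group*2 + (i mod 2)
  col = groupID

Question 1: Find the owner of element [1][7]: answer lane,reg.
28,1

c=7->g=7  r=1->t=0,b0=1
L=7*4+0=28  i=1=1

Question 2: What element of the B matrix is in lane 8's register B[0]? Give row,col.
L=8=>grp=8>>2=2, tig=8&3=0
[0]=>row 0·2+0=0  col grp=2

0,2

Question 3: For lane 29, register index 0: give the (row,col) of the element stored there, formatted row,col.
2,7

L=29→G=29>>2=7, T=29&3=1
[0]→row 1·2+0=2  col G=7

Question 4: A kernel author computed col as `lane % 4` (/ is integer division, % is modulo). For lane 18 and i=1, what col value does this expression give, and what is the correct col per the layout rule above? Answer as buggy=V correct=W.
buggy=2 correct=4

`lane % 4`[18,1]=>2
18: grp=4,tig=2
[1] (2*2+1,4) = (5,4)
col: 2 vs 4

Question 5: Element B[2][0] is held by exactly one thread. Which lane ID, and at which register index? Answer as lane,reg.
c=0->g=0  r=2->t=1,b0=0
L=0*4+1=1  i=0=0

1,0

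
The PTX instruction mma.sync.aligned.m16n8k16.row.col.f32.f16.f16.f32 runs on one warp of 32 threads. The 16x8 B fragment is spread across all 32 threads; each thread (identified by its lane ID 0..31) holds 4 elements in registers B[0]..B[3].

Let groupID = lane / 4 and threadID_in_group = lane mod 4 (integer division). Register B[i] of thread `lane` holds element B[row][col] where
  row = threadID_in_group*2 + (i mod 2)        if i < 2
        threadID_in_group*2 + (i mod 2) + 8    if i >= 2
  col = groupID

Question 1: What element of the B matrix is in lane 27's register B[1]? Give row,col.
L=27=>grp=27>>2=6, tig=27&3=3
[1]=>row 3·2+1+0=7  col grp=6

7,6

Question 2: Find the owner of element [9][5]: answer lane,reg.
c:5=>grp=5  r:9=>rB=1,tig=0,lo=1
L=5*4+0=20  i=1*2+1=3

20,3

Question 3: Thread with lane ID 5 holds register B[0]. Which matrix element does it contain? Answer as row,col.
L=5->g=5>>2=1, t=5&3=1
[0]->row 1·2+0+0=2  col g=1

2,1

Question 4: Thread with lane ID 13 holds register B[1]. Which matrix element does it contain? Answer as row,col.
3,3

lane 13→13/4=3, 13 mod 4=1
i=1  r:2·1+1+0→3  c:3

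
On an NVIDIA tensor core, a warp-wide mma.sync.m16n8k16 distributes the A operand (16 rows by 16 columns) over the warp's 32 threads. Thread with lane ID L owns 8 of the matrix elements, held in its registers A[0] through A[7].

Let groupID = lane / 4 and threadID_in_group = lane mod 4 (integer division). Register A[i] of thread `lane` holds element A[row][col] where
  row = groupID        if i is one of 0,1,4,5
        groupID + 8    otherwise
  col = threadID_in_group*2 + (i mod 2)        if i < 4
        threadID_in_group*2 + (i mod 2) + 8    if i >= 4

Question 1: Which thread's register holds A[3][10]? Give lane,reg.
13,4

r:3=>grp=3,rB=0  c:10=>cB=1,tig=1,lo=0
L=3*4+1=13  i=1*4+0*2+0=4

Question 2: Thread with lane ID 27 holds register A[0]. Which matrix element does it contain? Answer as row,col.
L=27→G=27>>2=6, T=27&3=3
[0]→row 6+0=6  col 3·2+0+0=6

6,6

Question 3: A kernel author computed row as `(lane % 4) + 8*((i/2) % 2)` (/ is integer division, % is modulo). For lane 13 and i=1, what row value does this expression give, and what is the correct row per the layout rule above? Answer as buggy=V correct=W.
`(lane % 4) + 8*((i/2) % 2)`[13,1]⇒1
L=13⇒gr=13>>2=3, th=13&3=1
[1]⇒row 3+0=3  col 1·2+1+0=3
row: 1 vs 3

buggy=1 correct=3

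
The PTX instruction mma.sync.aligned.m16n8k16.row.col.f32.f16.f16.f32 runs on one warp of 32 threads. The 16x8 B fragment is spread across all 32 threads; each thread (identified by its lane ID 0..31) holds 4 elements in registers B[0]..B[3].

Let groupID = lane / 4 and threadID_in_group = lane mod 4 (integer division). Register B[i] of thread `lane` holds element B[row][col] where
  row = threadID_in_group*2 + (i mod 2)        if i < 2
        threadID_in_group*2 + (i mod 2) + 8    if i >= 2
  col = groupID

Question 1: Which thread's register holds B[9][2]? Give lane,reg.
c: 2->gid=2  r: 9->r8=1,tid=0,i&1=1
L=2*4+0=8  i=1*2+1=3

8,3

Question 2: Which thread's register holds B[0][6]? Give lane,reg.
c=6→G=6  r=0→rhi=0,T=0,p=0
L=6*4+0=24  i=0*2+0=0

24,0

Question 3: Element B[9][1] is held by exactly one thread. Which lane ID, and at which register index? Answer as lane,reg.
c=1⇒gr=1  r=9⇒Rb=1,th=0,odd=1
L=1*4+0=4  i=1*2+1=3

4,3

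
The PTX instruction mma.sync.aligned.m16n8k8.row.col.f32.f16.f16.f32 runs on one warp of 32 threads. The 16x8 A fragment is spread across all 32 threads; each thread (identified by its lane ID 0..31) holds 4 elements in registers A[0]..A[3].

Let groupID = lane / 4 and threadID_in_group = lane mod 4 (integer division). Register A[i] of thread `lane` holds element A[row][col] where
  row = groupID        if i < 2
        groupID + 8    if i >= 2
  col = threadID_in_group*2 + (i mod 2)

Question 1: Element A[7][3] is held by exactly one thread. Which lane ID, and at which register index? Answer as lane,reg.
r: 7->gid=7,r8=0  c: 3->tid=1,i&1=1
L=7*4+1=29  i=0*2+1=1

29,1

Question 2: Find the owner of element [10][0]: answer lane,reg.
r:10=>grp=2,rB=1  c:0=>tig=0,lo=0
L=2*4+0=8  i=1*2+0=2

8,2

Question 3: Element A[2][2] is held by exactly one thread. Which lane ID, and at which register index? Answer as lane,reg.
9,0

r:2=>grp=2,rB=0  c:2=>tig=1,lo=0
L=2*4+1=9  i=0*2+0=0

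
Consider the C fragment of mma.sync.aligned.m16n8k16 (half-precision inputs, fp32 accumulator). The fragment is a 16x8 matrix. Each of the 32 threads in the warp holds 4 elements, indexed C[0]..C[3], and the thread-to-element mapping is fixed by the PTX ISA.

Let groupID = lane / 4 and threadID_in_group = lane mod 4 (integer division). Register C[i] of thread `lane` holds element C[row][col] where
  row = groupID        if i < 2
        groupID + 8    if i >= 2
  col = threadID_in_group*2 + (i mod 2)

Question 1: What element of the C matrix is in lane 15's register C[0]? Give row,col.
L=15->gid=15>>2=3, tid=15&3=3
[0]->row 3+0=3  col 3·2+0=6

3,6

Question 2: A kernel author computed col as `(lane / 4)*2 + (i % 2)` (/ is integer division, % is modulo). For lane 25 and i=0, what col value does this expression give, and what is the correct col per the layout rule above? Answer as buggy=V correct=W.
`(lane / 4)*2 + (i % 2)`[25,0]→12
25: G=6,T=1
[0] (6+0,1*2+0) = (6,2)
col: 12 vs 2

buggy=12 correct=2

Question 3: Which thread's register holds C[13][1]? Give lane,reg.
r=13→G=5,rhi=1  c=1→T=0,p=1
L=5*4+0=20  i=1*2+1=3

20,3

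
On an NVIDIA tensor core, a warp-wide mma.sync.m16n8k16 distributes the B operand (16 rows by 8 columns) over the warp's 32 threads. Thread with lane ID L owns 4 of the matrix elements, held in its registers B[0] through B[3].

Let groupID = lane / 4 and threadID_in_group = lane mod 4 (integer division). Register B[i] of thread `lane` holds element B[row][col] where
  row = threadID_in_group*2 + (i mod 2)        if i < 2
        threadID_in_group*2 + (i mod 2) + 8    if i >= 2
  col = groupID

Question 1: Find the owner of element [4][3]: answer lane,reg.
14,0

c:3=>grp=3  r:4=>rB=0,tig=2,lo=0
L=3*4+2=14  i=0*2+0=0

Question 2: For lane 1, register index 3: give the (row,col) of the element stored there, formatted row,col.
11,0

1: gid=0,tid=1
[3] (1*2+1+8,0) = (11,0)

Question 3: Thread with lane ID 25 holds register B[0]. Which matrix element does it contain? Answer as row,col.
2,6

lane 25->25/4=6, 25 mod 4=1
i=0  r:2·1+0+0->2  c:6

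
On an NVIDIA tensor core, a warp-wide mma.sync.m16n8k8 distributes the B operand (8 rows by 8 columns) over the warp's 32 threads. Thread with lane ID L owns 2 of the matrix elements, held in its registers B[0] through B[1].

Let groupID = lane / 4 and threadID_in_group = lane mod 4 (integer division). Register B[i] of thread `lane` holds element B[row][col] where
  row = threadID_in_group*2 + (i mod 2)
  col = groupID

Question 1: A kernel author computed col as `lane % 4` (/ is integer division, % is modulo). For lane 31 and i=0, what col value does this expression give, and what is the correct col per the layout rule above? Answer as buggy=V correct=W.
buggy=3 correct=7

`lane % 4`[31,0]=>3
lane 31: grp=7 (31/4), tig=3 (31%4)
i=0: r=3*2+0=6, c=grp=7
col: 3 vs 7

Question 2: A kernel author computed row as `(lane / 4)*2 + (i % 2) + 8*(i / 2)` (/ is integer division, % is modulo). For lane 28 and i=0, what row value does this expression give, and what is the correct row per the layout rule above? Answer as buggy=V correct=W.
`(lane / 4)*2 + (i % 2) + 8*(i / 2)`[28,0]=>14
L=28=>grp=28>>2=7, tig=28&3=0
[0]=>row 0·2+0=0  col grp=7
row: 14 vs 0

buggy=14 correct=0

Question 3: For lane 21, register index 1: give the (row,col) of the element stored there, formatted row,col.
L=21->gid=21>>2=5, tid=21&3=1
[1]->row 1·2+1=3  col gid=5

3,5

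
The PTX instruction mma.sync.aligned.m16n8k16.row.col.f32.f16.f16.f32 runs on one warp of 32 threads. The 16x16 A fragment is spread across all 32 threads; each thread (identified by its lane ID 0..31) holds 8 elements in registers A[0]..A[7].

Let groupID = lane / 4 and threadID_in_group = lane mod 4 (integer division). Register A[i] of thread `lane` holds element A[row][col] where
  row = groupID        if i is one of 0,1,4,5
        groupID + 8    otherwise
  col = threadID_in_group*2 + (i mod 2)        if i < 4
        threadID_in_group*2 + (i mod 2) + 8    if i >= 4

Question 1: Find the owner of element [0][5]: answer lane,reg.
2,1

r: 0->gid=0,r8=0  c: 5->c8=0,tid=2,i&1=1
L=0*4+2=2  i=0*4+0*2+1=1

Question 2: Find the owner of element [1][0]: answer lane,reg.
r: 1->gid=1,r8=0  c: 0->c8=0,tid=0,i&1=0
L=1*4+0=4  i=0*4+0*2+0=0

4,0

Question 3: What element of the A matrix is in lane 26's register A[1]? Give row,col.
6,5

lane 26: g=6 (26/4), t=2 (26%4)
i=1: r=6+0=6, c=2*2+1+0=5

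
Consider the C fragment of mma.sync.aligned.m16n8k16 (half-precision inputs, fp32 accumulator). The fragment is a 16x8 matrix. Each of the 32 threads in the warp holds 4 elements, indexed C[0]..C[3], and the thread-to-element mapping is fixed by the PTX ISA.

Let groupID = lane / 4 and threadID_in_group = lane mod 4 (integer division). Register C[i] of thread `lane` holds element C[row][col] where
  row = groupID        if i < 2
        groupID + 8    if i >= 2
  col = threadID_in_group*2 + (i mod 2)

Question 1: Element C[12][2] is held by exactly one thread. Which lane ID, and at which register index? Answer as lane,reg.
17,2

r:12=>grp=4,rB=1  c:2=>tig=1,lo=0
L=4*4+1=17  i=1*2+0=2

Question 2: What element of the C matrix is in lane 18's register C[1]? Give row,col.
lane 18⇒18/4=4, 18 mod 4=2
i=1  r:4+0⇒4  c:2·2+1⇒5

4,5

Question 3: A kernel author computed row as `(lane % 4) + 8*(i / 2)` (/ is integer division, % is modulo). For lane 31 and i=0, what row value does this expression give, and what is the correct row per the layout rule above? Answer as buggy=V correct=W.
`(lane % 4) + 8*(i / 2)`[31,0]=>3
lane 31=>31/4=7, 31 mod 4=3
i=0  r:7+0=>7  c:2·3+0=>6
row: 3 vs 7

buggy=3 correct=7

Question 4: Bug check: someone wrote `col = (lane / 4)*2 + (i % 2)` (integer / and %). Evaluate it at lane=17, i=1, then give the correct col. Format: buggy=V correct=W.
buggy=9 correct=3

`(lane / 4)*2 + (i % 2)`[17,1]->9
lane 17: g=4 (17/4), t=1 (17%4)
i=1: r=4+0=4, c=1*2+1=3
col: 9 vs 3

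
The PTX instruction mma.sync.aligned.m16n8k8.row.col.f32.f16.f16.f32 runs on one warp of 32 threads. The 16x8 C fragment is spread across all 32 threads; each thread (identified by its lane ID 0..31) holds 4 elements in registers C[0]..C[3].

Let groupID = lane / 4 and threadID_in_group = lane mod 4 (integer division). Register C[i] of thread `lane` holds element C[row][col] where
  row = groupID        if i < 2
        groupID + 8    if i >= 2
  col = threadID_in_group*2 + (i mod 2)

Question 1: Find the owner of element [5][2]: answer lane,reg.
21,0

r=5⇒gr=5,Rb=0  c=2⇒th=1,odd=0
L=5*4+1=21  i=0*2+0=0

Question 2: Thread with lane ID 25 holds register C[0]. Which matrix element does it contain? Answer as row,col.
6,2

L=25->gid=25>>2=6, tid=25&3=1
[0]->row 6+0=6  col 1·2+0=2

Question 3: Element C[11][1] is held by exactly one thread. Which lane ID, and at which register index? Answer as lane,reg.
12,3

r: 11->gid=3,r8=1  c: 1->tid=0,i&1=1
L=3*4+0=12  i=1*2+1=3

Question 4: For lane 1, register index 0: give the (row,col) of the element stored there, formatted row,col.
lane 1→1/4=0, 1 mod 4=1
i=0  r:0+0→0  c:2·1+0→2

0,2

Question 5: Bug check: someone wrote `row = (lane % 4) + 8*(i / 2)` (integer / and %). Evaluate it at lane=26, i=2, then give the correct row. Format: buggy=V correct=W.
buggy=10 correct=14

`(lane % 4) + 8*(i / 2)`[26,2]→10
L=26→G=26>>2=6, T=26&3=2
[2]→row 6+8=14  col 2·2+0=4
row: 10 vs 14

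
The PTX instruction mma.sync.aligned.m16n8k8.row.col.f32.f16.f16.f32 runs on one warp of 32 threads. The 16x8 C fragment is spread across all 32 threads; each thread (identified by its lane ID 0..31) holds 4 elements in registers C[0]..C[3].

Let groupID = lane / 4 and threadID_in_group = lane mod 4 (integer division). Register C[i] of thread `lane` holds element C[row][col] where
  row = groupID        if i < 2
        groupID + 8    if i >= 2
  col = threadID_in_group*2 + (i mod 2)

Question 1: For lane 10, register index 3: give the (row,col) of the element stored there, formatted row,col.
lane 10: g=2 (10/4), t=2 (10%4)
i=3: r=2+8=10, c=2*2+1=5

10,5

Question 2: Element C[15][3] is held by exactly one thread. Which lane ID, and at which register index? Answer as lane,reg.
r=15→G=7,rhi=1  c=3→T=1,p=1
L=7*4+1=29  i=1*2+1=3

29,3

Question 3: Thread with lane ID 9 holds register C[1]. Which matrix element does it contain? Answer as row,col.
L=9=>grp=9>>2=2, tig=9&3=1
[1]=>row 2+0=2  col 1·2+1=3

2,3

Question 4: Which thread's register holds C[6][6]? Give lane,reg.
27,0

r=6→G=6,rhi=0  c=6→T=3,p=0
L=6*4+3=27  i=0*2+0=0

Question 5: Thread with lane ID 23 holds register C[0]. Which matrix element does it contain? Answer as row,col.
5,6

lane 23: gid=5 (23/4), tid=3 (23%4)
i=0: r=5+0=5, c=3*2+0=6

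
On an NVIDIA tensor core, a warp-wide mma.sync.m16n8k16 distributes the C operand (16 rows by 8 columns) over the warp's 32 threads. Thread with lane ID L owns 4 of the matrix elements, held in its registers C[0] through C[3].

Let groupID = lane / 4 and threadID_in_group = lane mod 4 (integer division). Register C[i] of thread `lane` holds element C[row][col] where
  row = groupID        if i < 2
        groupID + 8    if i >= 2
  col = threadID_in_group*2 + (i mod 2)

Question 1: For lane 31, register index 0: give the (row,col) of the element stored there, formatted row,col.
7,6

L=31=>grp=31>>2=7, tig=31&3=3
[0]=>row 7+0=7  col 3·2+0=6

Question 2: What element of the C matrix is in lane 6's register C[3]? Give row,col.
9,5

6: gid=1,tid=2
[3] (1+8,2*2+1) = (9,5)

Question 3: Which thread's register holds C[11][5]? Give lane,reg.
14,3

r=11→G=3,rhi=1  c=5→T=2,p=1
L=3*4+2=14  i=1*2+1=3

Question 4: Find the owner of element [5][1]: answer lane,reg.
r: 5->gid=5,r8=0  c: 1->tid=0,i&1=1
L=5*4+0=20  i=0*2+1=1

20,1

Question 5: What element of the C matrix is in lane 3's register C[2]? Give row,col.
3: grp=0,tig=3
[2] (0+8,3*2+0) = (8,6)

8,6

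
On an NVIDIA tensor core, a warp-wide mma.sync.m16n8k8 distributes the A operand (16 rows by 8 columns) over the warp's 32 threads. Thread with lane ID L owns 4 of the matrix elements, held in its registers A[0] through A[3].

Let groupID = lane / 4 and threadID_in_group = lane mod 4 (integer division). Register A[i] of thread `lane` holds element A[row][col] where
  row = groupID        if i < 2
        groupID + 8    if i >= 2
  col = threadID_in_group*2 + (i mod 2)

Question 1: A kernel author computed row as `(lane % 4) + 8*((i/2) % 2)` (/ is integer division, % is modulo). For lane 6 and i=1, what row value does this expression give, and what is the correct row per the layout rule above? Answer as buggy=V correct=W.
`(lane % 4) + 8*((i/2) % 2)`[6,1]->2
6: gid=1,tid=2
[1] (1+0,2*2+1) = (1,5)
row: 2 vs 1

buggy=2 correct=1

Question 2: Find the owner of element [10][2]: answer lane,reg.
r=10->g=2,rb=1  c=2->t=1,b0=0
L=2*4+1=9  i=1*2+0=2

9,2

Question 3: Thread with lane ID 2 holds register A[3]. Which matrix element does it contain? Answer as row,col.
8,5

lane 2→2/4=0, 2 mod 4=2
i=3  r:0+8→8  c:2·2+1→5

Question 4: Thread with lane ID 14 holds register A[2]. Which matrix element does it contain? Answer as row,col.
11,4

14: gid=3,tid=2
[2] (3+8,2*2+0) = (11,4)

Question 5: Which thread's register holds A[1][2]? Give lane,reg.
5,0

r=1->g=1,rb=0  c=2->t=1,b0=0
L=1*4+1=5  i=0*2+0=0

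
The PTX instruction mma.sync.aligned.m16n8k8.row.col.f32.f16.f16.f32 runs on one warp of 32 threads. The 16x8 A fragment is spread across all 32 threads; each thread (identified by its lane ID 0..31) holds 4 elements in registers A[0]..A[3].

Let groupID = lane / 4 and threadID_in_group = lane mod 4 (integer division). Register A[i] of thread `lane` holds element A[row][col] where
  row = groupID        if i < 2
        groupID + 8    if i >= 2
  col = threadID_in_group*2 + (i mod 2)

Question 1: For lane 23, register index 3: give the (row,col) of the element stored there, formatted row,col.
L=23->gid=23>>2=5, tid=23&3=3
[3]->row 5+8=13  col 3·2+1=7

13,7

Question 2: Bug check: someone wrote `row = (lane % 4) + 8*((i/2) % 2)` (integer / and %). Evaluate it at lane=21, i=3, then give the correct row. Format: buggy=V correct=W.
`(lane % 4) + 8*((i/2) % 2)`[21,3]->9
lane 21: gid=5 (21/4), tid=1 (21%4)
i=3: r=5+8=13, c=1*2+1=3
row: 9 vs 13

buggy=9 correct=13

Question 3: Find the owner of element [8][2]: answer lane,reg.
1,2

r=8→G=0,rhi=1  c=2→T=1,p=0
L=0*4+1=1  i=1*2+0=2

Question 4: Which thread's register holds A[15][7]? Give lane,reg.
r=15→G=7,rhi=1  c=7→T=3,p=1
L=7*4+3=31  i=1*2+1=3

31,3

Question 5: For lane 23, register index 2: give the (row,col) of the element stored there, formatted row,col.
13,6

lane 23⇒23/4=5, 23 mod 4=3
i=2  r:5+8⇒13  c:2·3+0⇒6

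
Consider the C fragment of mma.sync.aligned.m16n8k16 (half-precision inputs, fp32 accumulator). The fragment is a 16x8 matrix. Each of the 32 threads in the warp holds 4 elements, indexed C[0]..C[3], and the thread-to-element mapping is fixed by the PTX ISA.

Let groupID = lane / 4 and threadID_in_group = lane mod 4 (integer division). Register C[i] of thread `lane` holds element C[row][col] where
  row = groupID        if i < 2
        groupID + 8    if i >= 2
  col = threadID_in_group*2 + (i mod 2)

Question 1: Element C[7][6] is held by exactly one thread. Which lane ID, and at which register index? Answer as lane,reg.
r=7→G=7,rhi=0  c=6→T=3,p=0
L=7*4+3=31  i=0*2+0=0

31,0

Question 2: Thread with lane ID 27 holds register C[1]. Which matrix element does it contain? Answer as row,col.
lane 27->27/4=6, 27 mod 4=3
i=1  r:6+0->6  c:2·3+1->7

6,7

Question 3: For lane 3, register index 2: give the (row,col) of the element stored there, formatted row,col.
8,6

lane 3⇒3/4=0, 3 mod 4=3
i=2  r:0+8⇒8  c:2·3+0⇒6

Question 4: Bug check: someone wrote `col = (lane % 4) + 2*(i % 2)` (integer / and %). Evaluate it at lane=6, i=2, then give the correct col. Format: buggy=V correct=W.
buggy=2 correct=4

`(lane % 4) + 2*(i % 2)`[6,2]⇒2
lane 6⇒6/4=1, 6 mod 4=2
i=2  r:1+8⇒9  c:2·2+0⇒4
col: 2 vs 4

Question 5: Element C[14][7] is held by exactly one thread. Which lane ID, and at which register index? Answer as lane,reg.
27,3

r:14=>grp=6,rB=1  c:7=>tig=3,lo=1
L=6*4+3=27  i=1*2+1=3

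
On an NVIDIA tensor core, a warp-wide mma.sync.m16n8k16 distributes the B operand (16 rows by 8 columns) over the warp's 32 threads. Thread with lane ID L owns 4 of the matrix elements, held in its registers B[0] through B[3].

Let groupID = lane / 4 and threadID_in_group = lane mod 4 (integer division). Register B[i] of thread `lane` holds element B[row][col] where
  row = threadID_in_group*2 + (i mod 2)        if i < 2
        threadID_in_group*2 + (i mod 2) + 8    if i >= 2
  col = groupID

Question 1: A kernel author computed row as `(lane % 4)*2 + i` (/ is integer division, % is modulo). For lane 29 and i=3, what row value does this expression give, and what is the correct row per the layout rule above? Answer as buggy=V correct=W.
buggy=5 correct=11

`(lane % 4)*2 + i`[29,3]⇒5
L=29⇒gr=29>>2=7, th=29&3=1
[3]⇒row 1·2+1+8=11  col gr=7
row: 5 vs 11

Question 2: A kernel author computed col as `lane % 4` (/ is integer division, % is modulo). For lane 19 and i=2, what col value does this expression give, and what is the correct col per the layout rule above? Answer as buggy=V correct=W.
buggy=3 correct=4

`lane % 4`[19,2]⇒3
lane 19⇒19/4=4, 19 mod 4=3
i=2  r:2·3+0+8⇒14  c:4
col: 3 vs 4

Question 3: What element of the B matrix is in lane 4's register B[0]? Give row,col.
lane 4: gid=1 (4/4), tid=0 (4%4)
i=0: r=0*2+0+0=0, c=gid=1

0,1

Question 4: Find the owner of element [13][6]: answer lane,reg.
26,3

c:6=>grp=6  r:13=>rB=1,tig=2,lo=1
L=6*4+2=26  i=1*2+1=3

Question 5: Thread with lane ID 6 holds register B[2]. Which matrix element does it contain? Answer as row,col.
L=6→G=6>>2=1, T=6&3=2
[2]→row 2·2+0+8=12  col G=1

12,1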